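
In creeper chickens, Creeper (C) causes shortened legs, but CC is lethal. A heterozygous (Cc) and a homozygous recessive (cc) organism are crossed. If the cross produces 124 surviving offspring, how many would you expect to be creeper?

Cross: Cc × cc
Punnett square offspring (before lethality): 2 Cc, 2 cc
No CC offspring are produced in this cross.
creeper: 2 out of 4 → fraction 1/2
Expected count = 1/2 × 124 = 62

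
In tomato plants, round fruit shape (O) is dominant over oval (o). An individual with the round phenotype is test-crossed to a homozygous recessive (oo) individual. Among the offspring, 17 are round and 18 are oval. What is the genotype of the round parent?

Test cross: ? × oo
Offspring: 17 round, 18 oval — approximately 1:1.
A 1:1 ratio in a test cross indicates the unknown parent is heterozygous (Oo).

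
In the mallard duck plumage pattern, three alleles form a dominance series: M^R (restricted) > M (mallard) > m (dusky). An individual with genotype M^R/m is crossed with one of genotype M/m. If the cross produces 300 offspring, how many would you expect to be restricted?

Cross: M^R/m × M/m
Allele dominance: M^R > M > m
Offspring genotypes: 1 M^R/M, 1 M^R/m, 1 M/m, 1 m/m
Phenotype counts: 2 restricted, 1 mallard, 1 dusky
restricted: 2 out of 4 → fraction 1/2
Expected count = 1/2 × 300 = 150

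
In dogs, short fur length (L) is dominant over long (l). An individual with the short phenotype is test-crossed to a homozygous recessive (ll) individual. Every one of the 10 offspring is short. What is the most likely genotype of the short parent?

Test cross: ? × ll
All offspring are short.
If the unknown parent were heterozygous (Ll), about half of 10 offspring would be long; none are. The unknown parent is most likely homozygous dominant (LL).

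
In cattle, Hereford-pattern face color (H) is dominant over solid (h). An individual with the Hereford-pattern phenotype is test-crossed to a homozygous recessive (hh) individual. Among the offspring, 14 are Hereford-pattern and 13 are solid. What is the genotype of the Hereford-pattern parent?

Test cross: ? × hh
Offspring: 14 Hereford-pattern, 13 solid — approximately 1:1.
A 1:1 ratio in a test cross indicates the unknown parent is heterozygous (Hh).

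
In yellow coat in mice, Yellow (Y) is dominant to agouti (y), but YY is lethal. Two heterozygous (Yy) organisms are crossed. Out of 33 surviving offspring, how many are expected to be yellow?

Cross: Yy × Yy
Punnett square offspring (before lethality): 1 YY, 2 Yy, 1 yy
The YY genotype is lethal (embryos die); surviving offspring: 2 Yy, 1 yy
yellow: 2 out of 3 → fraction 2/3
Expected count = 2/3 × 33 = 22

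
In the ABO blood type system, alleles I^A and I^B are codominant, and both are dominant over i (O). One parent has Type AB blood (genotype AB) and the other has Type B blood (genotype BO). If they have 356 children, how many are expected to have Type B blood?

Cross: AB × BO
Possible offspring genotypes: 1 AB, 1 AO, 1 BB, 1 BO
Blood type counts: 1 Type AB, 1 Type A, 2 Type B
Probability of Type B: 2/4 = 1/2
Expected count = 1/2 × 356 = 178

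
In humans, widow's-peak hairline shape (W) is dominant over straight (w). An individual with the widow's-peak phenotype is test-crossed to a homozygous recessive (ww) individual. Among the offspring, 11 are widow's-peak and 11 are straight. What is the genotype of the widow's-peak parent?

Test cross: ? × ww
Offspring: 11 widow's-peak, 11 straight — approximately 1:1.
A 1:1 ratio in a test cross indicates the unknown parent is heterozygous (Ww).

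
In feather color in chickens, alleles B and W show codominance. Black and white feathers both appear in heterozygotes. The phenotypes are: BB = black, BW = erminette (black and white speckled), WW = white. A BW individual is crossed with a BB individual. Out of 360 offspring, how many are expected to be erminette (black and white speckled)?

Punnett square for BW × BB:
Offspring genotypes: 2 BB, 2 BW
Phenotype counts: 2 black, 2 erminette (black and white speckled)
erminette (black and white speckled): 2 out of 4 → fraction 1/2
Expected count = 1/2 × 360 = 180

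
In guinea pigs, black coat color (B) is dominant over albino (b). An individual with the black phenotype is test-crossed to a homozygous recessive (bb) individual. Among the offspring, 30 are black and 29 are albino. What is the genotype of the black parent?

Test cross: ? × bb
Offspring: 30 black, 29 albino — approximately 1:1.
A 1:1 ratio in a test cross indicates the unknown parent is heterozygous (Bb).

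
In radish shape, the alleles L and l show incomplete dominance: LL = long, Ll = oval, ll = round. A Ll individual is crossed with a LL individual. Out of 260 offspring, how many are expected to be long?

Punnett square for Ll × LL:
Offspring genotypes: 2 LL, 2 Ll
Phenotype counts: 2 long, 2 oval
long: 2 out of 4 → fraction 1/2
Expected count = 1/2 × 260 = 130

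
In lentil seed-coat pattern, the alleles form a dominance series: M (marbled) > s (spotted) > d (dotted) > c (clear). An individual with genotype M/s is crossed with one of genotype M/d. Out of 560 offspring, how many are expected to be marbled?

Cross: M/s × M/d
Allele dominance: M > s > d > c
Offspring genotypes: 1 M/M, 1 M/d, 1 M/s, 1 s/d
Phenotype counts: 3 marbled, 1 spotted
marbled: 3 out of 4 → fraction 3/4
Expected count = 3/4 × 560 = 420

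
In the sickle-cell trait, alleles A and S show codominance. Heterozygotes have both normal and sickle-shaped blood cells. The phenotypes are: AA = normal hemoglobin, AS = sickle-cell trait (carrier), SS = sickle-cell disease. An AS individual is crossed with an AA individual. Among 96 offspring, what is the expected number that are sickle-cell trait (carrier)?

Punnett square for AS × AA:
Offspring genotypes: 2 AA, 2 AS
Phenotype counts: 2 normal hemoglobin, 2 sickle-cell trait (carrier)
sickle-cell trait (carrier): 2 out of 4 → fraction 1/2
Expected count = 1/2 × 96 = 48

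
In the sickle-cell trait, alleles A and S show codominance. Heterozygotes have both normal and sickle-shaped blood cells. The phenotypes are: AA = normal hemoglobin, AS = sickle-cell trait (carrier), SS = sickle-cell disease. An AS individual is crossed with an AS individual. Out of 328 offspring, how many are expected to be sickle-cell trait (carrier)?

Punnett square for AS × AS:
Offspring genotypes: 1 AA, 2 AS, 1 SS
Phenotype counts: 1 normal hemoglobin, 2 sickle-cell trait (carrier), 1 sickle-cell disease
sickle-cell trait (carrier): 2 out of 4 → fraction 1/2
Expected count = 1/2 × 328 = 164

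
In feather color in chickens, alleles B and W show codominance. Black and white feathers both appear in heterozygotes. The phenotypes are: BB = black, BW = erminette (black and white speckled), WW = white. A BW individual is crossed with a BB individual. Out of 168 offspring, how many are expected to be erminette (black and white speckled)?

Punnett square for BW × BB:
Offspring genotypes: 2 BB, 2 BW
Phenotype counts: 2 black, 2 erminette (black and white speckled)
erminette (black and white speckled): 2 out of 4 → fraction 1/2
Expected count = 1/2 × 168 = 84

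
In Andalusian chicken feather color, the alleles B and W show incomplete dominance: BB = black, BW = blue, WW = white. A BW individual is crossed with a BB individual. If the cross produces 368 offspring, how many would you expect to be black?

Punnett square for BW × BB:
Offspring genotypes: 2 BB, 2 BW
Phenotype counts: 2 black, 2 blue
black: 2 out of 4 → fraction 1/2
Expected count = 1/2 × 368 = 184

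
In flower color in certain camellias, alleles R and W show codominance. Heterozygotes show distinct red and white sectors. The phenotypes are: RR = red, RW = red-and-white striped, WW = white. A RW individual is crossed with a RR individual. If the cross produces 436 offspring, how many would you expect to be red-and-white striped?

Punnett square for RW × RR:
Offspring genotypes: 2 RR, 2 RW
Phenotype counts: 2 red, 2 red-and-white striped
red-and-white striped: 2 out of 4 → fraction 1/2
Expected count = 1/2 × 436 = 218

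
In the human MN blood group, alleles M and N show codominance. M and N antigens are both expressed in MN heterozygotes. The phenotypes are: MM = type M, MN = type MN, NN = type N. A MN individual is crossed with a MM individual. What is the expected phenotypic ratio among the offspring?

Punnett square for MN × MM:
Offspring genotypes: 2 MM, 2 MN
Phenotype counts: 2 type M, 2 type MN
Ratio: 1 type M : 1 type MN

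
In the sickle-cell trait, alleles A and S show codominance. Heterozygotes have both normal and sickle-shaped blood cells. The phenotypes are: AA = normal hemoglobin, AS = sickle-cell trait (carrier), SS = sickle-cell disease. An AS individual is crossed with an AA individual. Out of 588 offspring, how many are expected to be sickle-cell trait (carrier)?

Punnett square for AS × AA:
Offspring genotypes: 2 AA, 2 AS
Phenotype counts: 2 normal hemoglobin, 2 sickle-cell trait (carrier)
sickle-cell trait (carrier): 2 out of 4 → fraction 1/2
Expected count = 1/2 × 588 = 294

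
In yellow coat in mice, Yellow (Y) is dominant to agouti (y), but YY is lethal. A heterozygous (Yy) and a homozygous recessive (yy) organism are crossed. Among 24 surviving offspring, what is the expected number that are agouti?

Cross: Yy × yy
Punnett square offspring (before lethality): 2 Yy, 2 yy
No YY offspring are produced in this cross.
agouti: 2 out of 4 → fraction 1/2
Expected count = 1/2 × 24 = 12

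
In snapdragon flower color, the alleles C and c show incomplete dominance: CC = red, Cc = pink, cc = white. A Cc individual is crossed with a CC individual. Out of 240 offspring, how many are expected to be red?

Punnett square for Cc × CC:
Offspring genotypes: 2 CC, 2 Cc
Phenotype counts: 2 red, 2 pink
red: 2 out of 4 → fraction 1/2
Expected count = 1/2 × 240 = 120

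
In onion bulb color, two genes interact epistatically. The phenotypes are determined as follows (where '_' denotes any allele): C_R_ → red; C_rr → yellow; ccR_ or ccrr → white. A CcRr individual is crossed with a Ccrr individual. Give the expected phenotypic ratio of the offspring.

Cross: CcRr × Ccrr — consider each gene separately:
C gene: Cc × Cc → 1 CC, 2 Cc, 1 cc → 3 C_ : 1 cc (out of 4)
R gene: Rr × rr → 2 Rr, 2 rr → 2 R_ : 2 rr (out of 4)
Genotype classes (out of 4 × 4 = 16): C_R_ = 3×2 = 6; C_rr = 3×2 = 6; ccR_ = 1×2 = 2; ccrr = 1×2 = 2
Apply the phenotype rules: C_R_ (6) → red; C_rr (6) → yellow; ccR_ (2) + ccrr (2) → white
Phenotype counts (out of 16): 6 red, 6 yellow, 4 white
Ratio: 3 red : 3 yellow : 2 white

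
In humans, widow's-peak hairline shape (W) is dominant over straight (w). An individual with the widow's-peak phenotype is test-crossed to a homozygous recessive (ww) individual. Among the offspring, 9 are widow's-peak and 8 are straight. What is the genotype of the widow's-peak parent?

Test cross: ? × ww
Offspring: 9 widow's-peak, 8 straight — approximately 1:1.
A 1:1 ratio in a test cross indicates the unknown parent is heterozygous (Ww).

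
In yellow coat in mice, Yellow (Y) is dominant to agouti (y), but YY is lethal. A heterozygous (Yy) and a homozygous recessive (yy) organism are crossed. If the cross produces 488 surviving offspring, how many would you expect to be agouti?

Cross: Yy × yy
Punnett square offspring (before lethality): 2 Yy, 2 yy
No YY offspring are produced in this cross.
agouti: 2 out of 4 → fraction 1/2
Expected count = 1/2 × 488 = 244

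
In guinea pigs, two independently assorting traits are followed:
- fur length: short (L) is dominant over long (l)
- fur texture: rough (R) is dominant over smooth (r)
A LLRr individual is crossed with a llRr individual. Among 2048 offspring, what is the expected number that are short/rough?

Dihybrid cross LLRr × llRr — consider each gene separately:
fur length: LL × ll → 4 Ll → 4 L_ (out of 4)
fur texture: Rr × Rr → 1 RR, 2 Rr, 1 rr → 3 R_ : 1 rr (out of 4)
Combine (counts out of 4 × 4 = 16): short/rough (L_R_) = 4×3 = 12; short/smooth (L_rr) = 4×1 = 4
Phenotype counts (out of 16): 12 short/rough, 4 short/smooth
short/rough: 12 out of 16 → fraction 3/4
Expected count = 3/4 × 2048 = 1536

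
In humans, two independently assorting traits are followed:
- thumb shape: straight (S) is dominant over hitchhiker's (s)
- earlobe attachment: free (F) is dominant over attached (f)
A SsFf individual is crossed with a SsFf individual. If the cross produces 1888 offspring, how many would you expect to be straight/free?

Dihybrid cross SsFf × SsFf — consider each gene separately:
thumb shape: Ss × Ss → 1 SS, 2 Ss, 1 ss → 3 S_ : 1 ss (out of 4)
earlobe attachment: Ff × Ff → 1 FF, 2 Ff, 1 ff → 3 F_ : 1 ff (out of 4)
Combine (counts out of 4 × 4 = 16): straight/free (S_F_) = 3×3 = 9; straight/attached (S_ff) = 3×1 = 3; hitchhiker's/free (ssF_) = 1×3 = 3; hitchhiker's/attached (ssff) = 1×1 = 1
Phenotype counts (out of 16): 9 straight/free, 3 straight/attached, 3 hitchhiker's/free, 1 hitchhiker's/attached
straight/free: 9 out of 16 → fraction 9/16
Expected count = 9/16 × 1888 = 1062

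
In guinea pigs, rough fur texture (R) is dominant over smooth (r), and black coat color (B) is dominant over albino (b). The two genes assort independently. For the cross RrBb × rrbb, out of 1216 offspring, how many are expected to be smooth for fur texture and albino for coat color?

Dihybrid cross RrBb × rrbb — consider each gene separately:
fur texture: Rr × rr → 2 Rr, 2 rr → 2 R_ : 2 rr (out of 4)
coat color: Bb × bb → 2 Bb, 2 bb → 2 B_ : 2 bb (out of 4)
Looking for: smooth (rr) and albino (bb)
P(smooth) = 2/4, P(albino) = 2/4
P(both) = 2/4 × 2/4 = 4/16 = 1/4
Expected count = 1/4 × 1216 = 304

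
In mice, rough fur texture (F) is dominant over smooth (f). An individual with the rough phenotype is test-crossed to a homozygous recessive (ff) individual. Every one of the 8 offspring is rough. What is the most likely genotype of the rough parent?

Test cross: ? × ff
All offspring are rough.
If the unknown parent were heterozygous (Ff), about half of 8 offspring would be smooth; none are. The unknown parent is most likely homozygous dominant (FF).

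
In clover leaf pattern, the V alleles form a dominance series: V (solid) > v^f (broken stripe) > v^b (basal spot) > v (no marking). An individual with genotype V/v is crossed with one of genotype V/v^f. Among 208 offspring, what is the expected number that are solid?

Cross: V/v × V/v^f
Allele dominance: V > v^f > v^b > v
Offspring genotypes: 1 V/V, 1 V/v^f, 1 V/v, 1 v^f/v
Phenotype counts: 3 solid, 1 broken stripe
solid: 3 out of 4 → fraction 3/4
Expected count = 3/4 × 208 = 156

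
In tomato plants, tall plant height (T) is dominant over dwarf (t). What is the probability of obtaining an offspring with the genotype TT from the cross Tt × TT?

Punnett square for Tt × TT:
Offspring genotypes: 2 TT, 2 Tt
Total offspring: 4
Count with target: 2
Probability: 2/4 = 1/2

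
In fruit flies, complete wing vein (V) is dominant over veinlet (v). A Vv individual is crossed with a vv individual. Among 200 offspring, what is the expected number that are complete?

Punnett square for Vv × vv:
Offspring genotypes: 2 Vv, 2 vv
complete: 2, veinlet: 2
complete: 2 out of 4 → fraction 1/2
Expected count = 1/2 × 200 = 100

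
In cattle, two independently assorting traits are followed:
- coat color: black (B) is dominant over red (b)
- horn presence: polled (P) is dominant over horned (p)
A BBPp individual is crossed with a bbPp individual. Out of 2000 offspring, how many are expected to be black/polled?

Dihybrid cross BBPp × bbPp — consider each gene separately:
coat color: BB × bb → 4 Bb → 4 B_ (out of 4)
horn presence: Pp × Pp → 1 PP, 2 Pp, 1 pp → 3 P_ : 1 pp (out of 4)
Combine (counts out of 4 × 4 = 16): black/polled (B_P_) = 4×3 = 12; black/horned (B_pp) = 4×1 = 4
Phenotype counts (out of 16): 12 black/polled, 4 black/horned
black/polled: 12 out of 16 → fraction 3/4
Expected count = 3/4 × 2000 = 1500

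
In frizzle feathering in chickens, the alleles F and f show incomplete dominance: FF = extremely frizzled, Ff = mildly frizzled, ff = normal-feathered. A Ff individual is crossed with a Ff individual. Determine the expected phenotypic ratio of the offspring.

Punnett square for Ff × Ff:
Offspring genotypes: 1 FF, 2 Ff, 1 ff
Phenotype counts: 1 extremely frizzled, 2 mildly frizzled, 1 normal-feathered
Ratio: 1 extremely frizzled : 2 mildly frizzled : 1 normal-feathered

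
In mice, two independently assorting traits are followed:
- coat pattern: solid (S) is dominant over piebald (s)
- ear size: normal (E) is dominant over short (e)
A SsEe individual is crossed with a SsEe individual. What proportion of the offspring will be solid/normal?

Dihybrid cross SsEe × SsEe — consider each gene separately:
coat pattern: Ss × Ss → 1 SS, 2 Ss, 1 ss → 3 S_ : 1 ss (out of 4)
ear size: Ee × Ee → 1 EE, 2 Ee, 1 ee → 3 E_ : 1 ee (out of 4)
Combine (counts out of 4 × 4 = 16): solid/normal (S_E_) = 3×3 = 9; solid/short (S_ee) = 3×1 = 3; piebald/normal (ssE_) = 1×3 = 3; piebald/short (ssee) = 1×1 = 1
Phenotype counts (out of 16): 9 solid/normal, 3 solid/short, 3 piebald/normal, 1 piebald/short
solid/normal: 9 out of 16
Probability: 9/16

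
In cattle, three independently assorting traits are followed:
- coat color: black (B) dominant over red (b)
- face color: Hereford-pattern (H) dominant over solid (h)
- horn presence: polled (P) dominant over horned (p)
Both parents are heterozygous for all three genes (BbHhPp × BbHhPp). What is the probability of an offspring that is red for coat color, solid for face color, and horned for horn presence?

Trihybrid cross: BbHhPp × BbHhPp
Each trait segregates independently with a 3:1 phenotypic ratio, so each gene contributes 3/4 (dominant) or 1/4 (recessive).
Target: red (coat color), solid (face color), horned (horn presence)
Probability = product of independent per-trait probabilities
= 1/4 × 1/4 × 1/4 = 1/64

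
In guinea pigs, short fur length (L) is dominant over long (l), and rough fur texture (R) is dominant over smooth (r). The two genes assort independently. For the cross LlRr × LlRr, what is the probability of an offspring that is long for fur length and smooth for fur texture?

Dihybrid cross LlRr × LlRr — consider each gene separately:
fur length: Ll × Ll → 1 LL, 2 Ll, 1 ll → 3 L_ : 1 ll (out of 4)
fur texture: Rr × Rr → 1 RR, 2 Rr, 1 rr → 3 R_ : 1 rr (out of 4)
Looking for: long (ll) and smooth (rr)
P(long) = 1/4, P(smooth) = 1/4
P(both) = 1/4 × 1/4 = 1/16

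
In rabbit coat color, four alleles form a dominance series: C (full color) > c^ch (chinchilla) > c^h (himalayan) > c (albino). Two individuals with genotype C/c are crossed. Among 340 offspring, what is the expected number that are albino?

Cross: C/c × C/c
Allele dominance: C > c^ch > c^h > c
Offspring genotypes: 1 C/C, 2 C/c, 1 c/c
Phenotype counts: 3 full color, 1 albino
albino: 1 out of 4 → fraction 1/4
Expected count = 1/4 × 340 = 85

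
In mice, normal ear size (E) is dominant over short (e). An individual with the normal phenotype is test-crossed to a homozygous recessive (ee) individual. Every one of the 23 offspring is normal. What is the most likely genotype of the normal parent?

Test cross: ? × ee
All offspring are normal.
If the unknown parent were heterozygous (Ee), about half of 23 offspring would be short; none are. The unknown parent is most likely homozygous dominant (EE).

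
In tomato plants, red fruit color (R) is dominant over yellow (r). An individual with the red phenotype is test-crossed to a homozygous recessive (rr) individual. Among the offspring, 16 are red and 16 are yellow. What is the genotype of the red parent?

Test cross: ? × rr
Offspring: 16 red, 16 yellow — approximately 1:1.
A 1:1 ratio in a test cross indicates the unknown parent is heterozygous (Rr).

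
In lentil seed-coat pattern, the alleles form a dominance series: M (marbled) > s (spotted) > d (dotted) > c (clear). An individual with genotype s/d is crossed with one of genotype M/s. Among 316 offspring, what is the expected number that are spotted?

Cross: s/d × M/s
Allele dominance: M > s > d > c
Offspring genotypes: 1 M/s, 1 s/s, 1 M/d, 1 s/d
Phenotype counts: 2 marbled, 2 spotted
spotted: 2 out of 4 → fraction 1/2
Expected count = 1/2 × 316 = 158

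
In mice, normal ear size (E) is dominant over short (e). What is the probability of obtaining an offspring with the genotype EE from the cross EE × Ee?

Punnett square for EE × Ee:
Offspring genotypes: 2 EE, 2 Ee
Total offspring: 4
Count with target: 2
Probability: 2/4 = 1/2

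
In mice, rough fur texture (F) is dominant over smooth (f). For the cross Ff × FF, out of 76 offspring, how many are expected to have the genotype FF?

Punnett square for Ff × FF:
Offspring genotypes: 2 FF, 2 Ff
Total offspring: 4
Count with target: 2
Probability: 2/4 = 1/2
Expected count = 1/2 × 76 = 38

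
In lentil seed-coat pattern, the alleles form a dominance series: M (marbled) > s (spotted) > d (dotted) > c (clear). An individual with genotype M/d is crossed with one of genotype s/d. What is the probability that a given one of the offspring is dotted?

Cross: M/d × s/d
Allele dominance: M > s > d > c
Offspring genotypes: 1 M/s, 1 M/d, 1 s/d, 1 d/d
Phenotype counts: 2 marbled, 1 spotted, 1 dotted
dotted: 1 out of 4
Probability: 1/4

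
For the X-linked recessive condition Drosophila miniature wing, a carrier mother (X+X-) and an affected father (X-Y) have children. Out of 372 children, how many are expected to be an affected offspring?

Cross: X+X- × X-Y
Offspring: 1 X+X-, 1 X+Y, 1 X-X-, 1 X-Y
Probability of an affected offspring: 2/4 = 1/2
Expected count = 1/2 × 372 = 186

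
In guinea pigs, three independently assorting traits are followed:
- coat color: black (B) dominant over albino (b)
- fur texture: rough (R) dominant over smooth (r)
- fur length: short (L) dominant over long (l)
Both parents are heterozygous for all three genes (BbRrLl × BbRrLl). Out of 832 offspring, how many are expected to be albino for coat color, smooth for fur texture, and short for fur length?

Trihybrid cross: BbRrLl × BbRrLl
Each trait segregates independently with a 3:1 phenotypic ratio, so each gene contributes 3/4 (dominant) or 1/4 (recessive).
Target: albino (coat color), smooth (fur texture), short (fur length)
Probability = product of independent per-trait probabilities
= 1/4 × 1/4 × 3/4 = 3/64
Expected count = 3/64 × 832 = 39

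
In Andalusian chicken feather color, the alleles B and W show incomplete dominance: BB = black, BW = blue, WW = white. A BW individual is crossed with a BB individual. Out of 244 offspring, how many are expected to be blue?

Punnett square for BW × BB:
Offspring genotypes: 2 BB, 2 BW
Phenotype counts: 2 black, 2 blue
blue: 2 out of 4 → fraction 1/2
Expected count = 1/2 × 244 = 122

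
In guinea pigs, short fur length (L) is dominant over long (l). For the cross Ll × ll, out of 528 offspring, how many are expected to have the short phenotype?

Punnett square for Ll × ll:
Offspring genotypes: 2 Ll, 2 ll
Total offspring: 4
Count with target: 2
Probability: 2/4 = 1/2
Expected count = 1/2 × 528 = 264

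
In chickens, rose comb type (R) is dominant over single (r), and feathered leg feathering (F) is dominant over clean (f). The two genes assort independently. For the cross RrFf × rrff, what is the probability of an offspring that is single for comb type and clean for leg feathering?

Dihybrid cross RrFf × rrff — consider each gene separately:
comb type: Rr × rr → 2 Rr, 2 rr → 2 R_ : 2 rr (out of 4)
leg feathering: Ff × ff → 2 Ff, 2 ff → 2 F_ : 2 ff (out of 4)
Looking for: single (rr) and clean (ff)
P(single) = 2/4, P(clean) = 2/4
P(both) = 2/4 × 2/4 = 4/16 = 1/4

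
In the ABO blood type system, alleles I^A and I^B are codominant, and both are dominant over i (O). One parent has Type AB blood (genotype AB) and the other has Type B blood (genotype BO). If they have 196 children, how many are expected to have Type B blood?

Cross: AB × BO
Possible offspring genotypes: 1 AB, 1 AO, 1 BB, 1 BO
Blood type counts: 1 Type AB, 1 Type A, 2 Type B
Probability of Type B: 2/4 = 1/2
Expected count = 1/2 × 196 = 98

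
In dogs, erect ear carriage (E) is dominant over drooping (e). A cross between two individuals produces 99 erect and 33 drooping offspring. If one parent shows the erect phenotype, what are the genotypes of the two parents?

Observed offspring: 99 erect, 33 drooping
The observed ratio simplifies to 3:1. Drooping (ee) offspring appear, so each parent must contribute one e allele. The parent stated to show erect carries E, so it is Ee. The other parent is then either Ee or ee: Ee × ee would give a 1:1 split, whereas Ee × Ee gives 3:1 — matching the data. So both parents are heterozygous (Ee × Ee).
Parent genotypes: Ee × Ee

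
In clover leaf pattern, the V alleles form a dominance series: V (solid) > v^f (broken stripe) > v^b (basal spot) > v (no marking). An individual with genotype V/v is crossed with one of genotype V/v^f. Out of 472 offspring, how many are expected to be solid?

Cross: V/v × V/v^f
Allele dominance: V > v^f > v^b > v
Offspring genotypes: 1 V/V, 1 V/v^f, 1 V/v, 1 v^f/v
Phenotype counts: 3 solid, 1 broken stripe
solid: 3 out of 4 → fraction 3/4
Expected count = 3/4 × 472 = 354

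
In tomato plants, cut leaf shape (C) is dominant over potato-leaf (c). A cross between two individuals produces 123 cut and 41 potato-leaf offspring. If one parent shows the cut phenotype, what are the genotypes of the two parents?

Observed offspring: 123 cut, 41 potato-leaf
The observed ratio simplifies to 3:1. Potato-leaf (cc) offspring appear, so each parent must contribute one c allele. The parent stated to show cut carries C, so it is Cc. The other parent is then either Cc or cc: Cc × cc would give a 1:1 split, whereas Cc × Cc gives 3:1 — matching the data. So both parents are heterozygous (Cc × Cc).
Parent genotypes: Cc × Cc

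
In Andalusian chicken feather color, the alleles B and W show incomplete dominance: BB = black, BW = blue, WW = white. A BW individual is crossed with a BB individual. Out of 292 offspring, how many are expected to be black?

Punnett square for BW × BB:
Offspring genotypes: 2 BB, 2 BW
Phenotype counts: 2 black, 2 blue
black: 2 out of 4 → fraction 1/2
Expected count = 1/2 × 292 = 146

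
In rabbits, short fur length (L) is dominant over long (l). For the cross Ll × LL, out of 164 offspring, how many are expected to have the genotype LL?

Punnett square for Ll × LL:
Offspring genotypes: 2 LL, 2 Ll
Total offspring: 4
Count with target: 2
Probability: 2/4 = 1/2
Expected count = 1/2 × 164 = 82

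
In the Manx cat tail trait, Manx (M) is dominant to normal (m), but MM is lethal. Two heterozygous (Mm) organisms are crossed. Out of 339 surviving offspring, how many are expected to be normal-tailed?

Cross: Mm × Mm
Punnett square offspring (before lethality): 1 MM, 2 Mm, 1 mm
The MM genotype is lethal (embryos die); surviving offspring: 2 Mm, 1 mm
normal-tailed: 1 out of 3 → fraction 1/3
Expected count = 1/3 × 339 = 113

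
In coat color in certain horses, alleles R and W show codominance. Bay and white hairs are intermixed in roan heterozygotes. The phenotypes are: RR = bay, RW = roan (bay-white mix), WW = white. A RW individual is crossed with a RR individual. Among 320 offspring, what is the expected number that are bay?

Punnett square for RW × RR:
Offspring genotypes: 2 RR, 2 RW
Phenotype counts: 2 bay, 2 roan (bay-white mix)
bay: 2 out of 4 → fraction 1/2
Expected count = 1/2 × 320 = 160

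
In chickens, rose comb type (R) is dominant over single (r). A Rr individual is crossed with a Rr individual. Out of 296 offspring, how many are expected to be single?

Punnett square for Rr × Rr:
Offspring genotypes: 1 RR, 2 Rr, 1 rr
rose: 3, single: 1
single: 1 out of 4 → fraction 1/4
Expected count = 1/4 × 296 = 74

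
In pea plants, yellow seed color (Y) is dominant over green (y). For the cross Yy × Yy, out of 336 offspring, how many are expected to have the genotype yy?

Punnett square for Yy × Yy:
Offspring genotypes: 1 YY, 2 Yy, 1 yy
Total offspring: 4
Count with target: 1
Probability: 1/4
Expected count = 1/4 × 336 = 84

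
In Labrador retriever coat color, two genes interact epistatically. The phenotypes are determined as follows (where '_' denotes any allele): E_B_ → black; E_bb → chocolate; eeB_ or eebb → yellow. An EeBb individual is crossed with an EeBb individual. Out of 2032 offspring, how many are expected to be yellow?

Cross: EeBb × EeBb — consider each gene separately:
E gene: Ee × Ee → 1 EE, 2 Ee, 1 ee → 3 E_ : 1 ee (out of 4)
B gene: Bb × Bb → 1 BB, 2 Bb, 1 bb → 3 B_ : 1 bb (out of 4)
Genotype classes (out of 4 × 4 = 16): E_B_ = 3×3 = 9; E_bb = 3×1 = 3; eeB_ = 1×3 = 3; eebb = 1×1 = 1
Apply the phenotype rules: E_B_ (9) → black; E_bb (3) → chocolate; eeB_ (3) + eebb (1) → yellow
Phenotype counts (out of 16): 9 black, 3 chocolate, 4 yellow
yellow: 4 out of 16 → fraction 1/4
Expected count = 1/4 × 2032 = 508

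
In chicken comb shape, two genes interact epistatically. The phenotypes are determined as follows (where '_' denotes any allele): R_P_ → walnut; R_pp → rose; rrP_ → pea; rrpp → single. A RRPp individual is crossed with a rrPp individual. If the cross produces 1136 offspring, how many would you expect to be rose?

Cross: RRPp × rrPp — consider each gene separately:
R gene: RR × rr → 4 Rr → 4 R_ (out of 4)
P gene: Pp × Pp → 1 PP, 2 Pp, 1 pp → 3 P_ : 1 pp (out of 4)
Genotype classes (out of 4 × 4 = 16): R_P_ = 4×3 = 12; R_pp = 4×1 = 4
Apply the phenotype rules: R_P_ (12) → walnut; R_pp (4) → rose
Phenotype counts (out of 16): 12 walnut, 4 rose
rose: 4 out of 16 → fraction 1/4
Expected count = 1/4 × 1136 = 284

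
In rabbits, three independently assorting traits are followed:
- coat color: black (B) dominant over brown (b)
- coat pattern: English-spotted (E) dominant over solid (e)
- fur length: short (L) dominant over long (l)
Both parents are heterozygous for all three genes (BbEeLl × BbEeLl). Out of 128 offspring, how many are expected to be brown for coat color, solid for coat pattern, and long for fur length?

Trihybrid cross: BbEeLl × BbEeLl
Each trait segregates independently with a 3:1 phenotypic ratio, so each gene contributes 3/4 (dominant) or 1/4 (recessive).
Target: brown (coat color), solid (coat pattern), long (fur length)
Probability = product of independent per-trait probabilities
= 1/4 × 1/4 × 1/4 = 1/64
Expected count = 1/64 × 128 = 2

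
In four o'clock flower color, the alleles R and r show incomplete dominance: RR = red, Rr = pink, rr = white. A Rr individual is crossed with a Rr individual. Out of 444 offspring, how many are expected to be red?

Punnett square for Rr × Rr:
Offspring genotypes: 1 RR, 2 Rr, 1 rr
Phenotype counts: 1 red, 2 pink, 1 white
red: 1 out of 4 → fraction 1/4
Expected count = 1/4 × 444 = 111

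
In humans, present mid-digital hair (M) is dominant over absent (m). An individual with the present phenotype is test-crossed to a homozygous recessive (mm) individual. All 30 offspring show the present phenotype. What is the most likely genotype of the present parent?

Test cross: ? × mm
All offspring are present.
If the unknown parent were heterozygous (Mm), about half of 30 offspring would be absent; none are. The unknown parent is most likely homozygous dominant (MM).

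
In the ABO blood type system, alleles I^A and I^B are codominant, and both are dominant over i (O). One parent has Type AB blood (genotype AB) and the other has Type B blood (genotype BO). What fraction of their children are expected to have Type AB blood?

Cross: AB × BO
Possible offspring genotypes: 1 AB, 1 AO, 1 BB, 1 BO
Blood type counts: 1 Type AB, 1 Type A, 2 Type B
Probability of Type AB: 1/4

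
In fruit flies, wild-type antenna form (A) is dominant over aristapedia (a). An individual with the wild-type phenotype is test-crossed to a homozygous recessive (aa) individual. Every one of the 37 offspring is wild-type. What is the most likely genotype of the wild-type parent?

Test cross: ? × aa
All offspring are wild-type.
If the unknown parent were heterozygous (Aa), about half of 37 offspring would be aristapedia; none are. The unknown parent is most likely homozygous dominant (AA).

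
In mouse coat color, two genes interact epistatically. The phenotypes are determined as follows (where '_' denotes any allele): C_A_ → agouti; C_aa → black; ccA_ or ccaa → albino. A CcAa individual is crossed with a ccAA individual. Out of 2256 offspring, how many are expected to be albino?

Cross: CcAa × ccAA — consider each gene separately:
C gene: Cc × cc → 2 Cc, 2 cc → 2 C_ : 2 cc (out of 4)
A gene: Aa × AA → 2 AA, 2 Aa → 4 A_ (out of 4)
Genotype classes (out of 4 × 4 = 16): C_A_ = 2×4 = 8; ccA_ = 2×4 = 8
Apply the phenotype rules: C_A_ (8) → agouti; ccA_ (8) → albino
Phenotype counts (out of 16): 8 agouti, 8 albino
albino: 8 out of 16 → fraction 1/2
Expected count = 1/2 × 2256 = 1128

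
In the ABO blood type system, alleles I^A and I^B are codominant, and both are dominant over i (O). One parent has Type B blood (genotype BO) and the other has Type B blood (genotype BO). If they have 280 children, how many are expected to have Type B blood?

Cross: BO × BO
Possible offspring genotypes: 1 BB, 2 BO, 1 OO
Blood type counts: 3 Type B, 1 Type O
Probability of Type B: 3/4
Expected count = 3/4 × 280 = 210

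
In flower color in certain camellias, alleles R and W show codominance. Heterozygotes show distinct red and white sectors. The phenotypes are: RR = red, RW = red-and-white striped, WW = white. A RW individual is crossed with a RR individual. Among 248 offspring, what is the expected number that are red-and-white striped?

Punnett square for RW × RR:
Offspring genotypes: 2 RR, 2 RW
Phenotype counts: 2 red, 2 red-and-white striped
red-and-white striped: 2 out of 4 → fraction 1/2
Expected count = 1/2 × 248 = 124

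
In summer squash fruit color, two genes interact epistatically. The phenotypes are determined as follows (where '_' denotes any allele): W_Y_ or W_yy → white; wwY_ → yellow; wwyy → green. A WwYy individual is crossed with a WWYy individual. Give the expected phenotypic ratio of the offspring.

Cross: WwYy × WWYy — consider each gene separately:
W gene: Ww × WW → 2 WW, 2 Ww → 4 W_ (out of 4)
Y gene: Yy × Yy → 1 YY, 2 Yy, 1 yy → 3 Y_ : 1 yy (out of 4)
Genotype classes (out of 4 × 4 = 16): W_Y_ = 4×3 = 12; W_yy = 4×1 = 4
Apply the phenotype rules: W_Y_ (12) + W_yy (4) → white
Phenotype counts (out of 16): 16 white
Ratio: all white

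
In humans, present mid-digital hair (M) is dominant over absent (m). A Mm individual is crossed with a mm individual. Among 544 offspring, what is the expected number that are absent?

Punnett square for Mm × mm:
Offspring genotypes: 2 Mm, 2 mm
present: 2, absent: 2
absent: 2 out of 4 → fraction 1/2
Expected count = 1/2 × 544 = 272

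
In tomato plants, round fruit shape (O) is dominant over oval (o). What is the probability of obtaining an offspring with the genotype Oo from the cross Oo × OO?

Punnett square for Oo × OO:
Offspring genotypes: 2 OO, 2 Oo
Total offspring: 4
Count with target: 2
Probability: 2/4 = 1/2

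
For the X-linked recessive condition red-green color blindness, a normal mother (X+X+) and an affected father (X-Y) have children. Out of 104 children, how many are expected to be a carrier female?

Cross: X+X+ × X-Y
Offspring: 2 X+X-, 2 X+Y
Probability of a carrier female: 2/4 = 1/2
Expected count = 1/2 × 104 = 52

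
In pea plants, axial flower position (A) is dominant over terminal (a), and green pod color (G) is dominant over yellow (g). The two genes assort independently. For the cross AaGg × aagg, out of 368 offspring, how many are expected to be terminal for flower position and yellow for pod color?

Dihybrid cross AaGg × aagg — consider each gene separately:
flower position: Aa × aa → 2 Aa, 2 aa → 2 A_ : 2 aa (out of 4)
pod color: Gg × gg → 2 Gg, 2 gg → 2 G_ : 2 gg (out of 4)
Looking for: terminal (aa) and yellow (gg)
P(terminal) = 2/4, P(yellow) = 2/4
P(both) = 2/4 × 2/4 = 4/16 = 1/4
Expected count = 1/4 × 368 = 92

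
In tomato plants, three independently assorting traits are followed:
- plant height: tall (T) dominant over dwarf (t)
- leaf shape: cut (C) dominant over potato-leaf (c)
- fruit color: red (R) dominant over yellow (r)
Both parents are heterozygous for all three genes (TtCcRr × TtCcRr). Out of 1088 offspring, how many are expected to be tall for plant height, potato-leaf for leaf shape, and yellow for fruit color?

Trihybrid cross: TtCcRr × TtCcRr
Each trait segregates independently with a 3:1 phenotypic ratio, so each gene contributes 3/4 (dominant) or 1/4 (recessive).
Target: tall (plant height), potato-leaf (leaf shape), yellow (fruit color)
Probability = product of independent per-trait probabilities
= 3/4 × 1/4 × 1/4 = 3/64
Expected count = 3/64 × 1088 = 51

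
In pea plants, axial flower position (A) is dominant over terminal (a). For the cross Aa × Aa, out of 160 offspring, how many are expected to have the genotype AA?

Punnett square for Aa × Aa:
Offspring genotypes: 1 AA, 2 Aa, 1 aa
Total offspring: 4
Count with target: 1
Probability: 1/4
Expected count = 1/4 × 160 = 40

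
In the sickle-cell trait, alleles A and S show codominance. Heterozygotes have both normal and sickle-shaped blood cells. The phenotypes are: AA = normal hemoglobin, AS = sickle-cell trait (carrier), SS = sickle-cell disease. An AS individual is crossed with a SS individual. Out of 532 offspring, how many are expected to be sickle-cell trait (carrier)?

Punnett square for AS × SS:
Offspring genotypes: 2 AS, 2 SS
Phenotype counts: 2 sickle-cell trait (carrier), 2 sickle-cell disease
sickle-cell trait (carrier): 2 out of 4 → fraction 1/2
Expected count = 1/2 × 532 = 266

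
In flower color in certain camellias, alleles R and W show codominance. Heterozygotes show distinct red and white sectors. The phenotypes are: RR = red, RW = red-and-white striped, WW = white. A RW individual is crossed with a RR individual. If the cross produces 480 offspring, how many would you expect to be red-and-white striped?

Punnett square for RW × RR:
Offspring genotypes: 2 RR, 2 RW
Phenotype counts: 2 red, 2 red-and-white striped
red-and-white striped: 2 out of 4 → fraction 1/2
Expected count = 1/2 × 480 = 240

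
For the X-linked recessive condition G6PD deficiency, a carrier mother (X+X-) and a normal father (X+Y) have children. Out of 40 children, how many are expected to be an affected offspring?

Cross: X+X- × X+Y
Offspring: 1 X+X+, 1 X+Y, 1 X+X-, 1 X-Y
Probability of an affected offspring: 1/4
Expected count = 1/4 × 40 = 10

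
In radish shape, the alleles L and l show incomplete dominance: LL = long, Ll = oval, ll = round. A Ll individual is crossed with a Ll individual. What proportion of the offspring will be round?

Punnett square for Ll × Ll:
Offspring genotypes: 1 LL, 2 Ll, 1 ll
Phenotype counts: 1 long, 2 oval, 1 round
round: 1 out of 4
Probability: 1/4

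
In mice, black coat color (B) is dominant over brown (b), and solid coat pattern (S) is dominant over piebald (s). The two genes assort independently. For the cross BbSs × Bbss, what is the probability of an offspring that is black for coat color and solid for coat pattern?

Dihybrid cross BbSs × Bbss — consider each gene separately:
coat color: Bb × Bb → 1 BB, 2 Bb, 1 bb → 3 B_ : 1 bb (out of 4)
coat pattern: Ss × ss → 2 Ss, 2 ss → 2 S_ : 2 ss (out of 4)
Looking for: black (B_) and solid (S_)
P(black) = 3/4, P(solid) = 2/4
P(both) = 3/4 × 2/4 = 6/16 = 3/8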